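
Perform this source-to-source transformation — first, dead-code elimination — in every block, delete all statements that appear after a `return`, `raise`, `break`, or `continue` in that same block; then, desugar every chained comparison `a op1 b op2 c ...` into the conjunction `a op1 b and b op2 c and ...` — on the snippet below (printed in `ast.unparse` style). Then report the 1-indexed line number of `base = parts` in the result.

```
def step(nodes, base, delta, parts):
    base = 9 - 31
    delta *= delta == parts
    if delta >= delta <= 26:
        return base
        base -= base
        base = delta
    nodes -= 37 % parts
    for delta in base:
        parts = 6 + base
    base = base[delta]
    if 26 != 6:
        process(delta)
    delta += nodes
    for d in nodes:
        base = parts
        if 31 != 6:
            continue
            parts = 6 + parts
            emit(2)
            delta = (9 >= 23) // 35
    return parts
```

Transformed code:
def step(nodes, base, delta, parts):
    base = 9 - 31
    delta *= delta == parts
    if delta >= delta and delta <= 26:
        return base
    nodes -= 37 % parts
    for delta in base:
        parts = 6 + base
    base = base[delta]
    if 26 != 6:
        process(delta)
    delta += nodes
    for d in nodes:
        base = parts
        if 31 != 6:
            continue
    return parts

14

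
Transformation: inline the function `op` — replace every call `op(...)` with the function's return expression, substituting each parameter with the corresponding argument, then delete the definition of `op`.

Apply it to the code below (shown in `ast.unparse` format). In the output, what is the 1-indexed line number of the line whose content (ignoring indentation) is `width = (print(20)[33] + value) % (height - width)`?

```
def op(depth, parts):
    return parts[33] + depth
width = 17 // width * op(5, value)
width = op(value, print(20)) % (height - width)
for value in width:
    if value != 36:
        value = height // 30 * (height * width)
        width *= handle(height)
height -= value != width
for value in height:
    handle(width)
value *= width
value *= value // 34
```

Transformed code:
width = 17 // width * (value[33] + 5)
width = (print(20)[33] + value) % (height - width)
for value in width:
    if value != 36:
        value = height // 30 * (height * width)
        width *= handle(height)
height -= value != width
for value in height:
    handle(width)
value *= width
value *= value // 34

2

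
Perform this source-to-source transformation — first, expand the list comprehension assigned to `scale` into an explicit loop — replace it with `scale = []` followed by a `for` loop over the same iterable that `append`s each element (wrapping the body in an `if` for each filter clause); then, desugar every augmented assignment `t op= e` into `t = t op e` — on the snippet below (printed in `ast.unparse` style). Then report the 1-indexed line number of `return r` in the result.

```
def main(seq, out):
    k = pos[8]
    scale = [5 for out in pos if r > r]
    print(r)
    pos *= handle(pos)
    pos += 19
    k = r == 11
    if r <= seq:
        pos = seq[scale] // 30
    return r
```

13

Transformed code:
def main(seq, out):
    k = pos[8]
    scale = []
    for out in pos:
        if r > r:
            scale.append(5)
    print(r)
    pos = pos * handle(pos)
    pos = pos + 19
    k = r == 11
    if r <= seq:
        pos = seq[scale] // 30
    return r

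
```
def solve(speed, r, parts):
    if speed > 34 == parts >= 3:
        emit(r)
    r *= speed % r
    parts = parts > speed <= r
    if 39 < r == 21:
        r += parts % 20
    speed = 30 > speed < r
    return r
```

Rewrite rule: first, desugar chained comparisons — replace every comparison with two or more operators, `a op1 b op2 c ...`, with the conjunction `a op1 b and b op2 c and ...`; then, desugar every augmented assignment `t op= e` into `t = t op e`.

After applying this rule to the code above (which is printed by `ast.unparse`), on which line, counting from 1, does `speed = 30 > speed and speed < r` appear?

Transformed code:
def solve(speed, r, parts):
    if speed > 34 and 34 == parts and (parts >= 3):
        emit(r)
    r = r * (speed % r)
    parts = parts > speed and speed <= r
    if 39 < r and r == 21:
        r = r + parts % 20
    speed = 30 > speed and speed < r
    return r

8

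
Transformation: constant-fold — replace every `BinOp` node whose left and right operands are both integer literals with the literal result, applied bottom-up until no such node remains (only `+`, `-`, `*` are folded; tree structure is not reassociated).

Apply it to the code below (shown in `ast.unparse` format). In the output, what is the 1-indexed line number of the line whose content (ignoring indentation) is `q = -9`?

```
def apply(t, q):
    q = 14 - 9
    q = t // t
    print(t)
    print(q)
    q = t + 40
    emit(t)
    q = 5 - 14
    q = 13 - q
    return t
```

Transformed code:
def apply(t, q):
    q = 5
    q = t // t
    print(t)
    print(q)
    q = t + 40
    emit(t)
    q = -9
    q = 13 - q
    return t

8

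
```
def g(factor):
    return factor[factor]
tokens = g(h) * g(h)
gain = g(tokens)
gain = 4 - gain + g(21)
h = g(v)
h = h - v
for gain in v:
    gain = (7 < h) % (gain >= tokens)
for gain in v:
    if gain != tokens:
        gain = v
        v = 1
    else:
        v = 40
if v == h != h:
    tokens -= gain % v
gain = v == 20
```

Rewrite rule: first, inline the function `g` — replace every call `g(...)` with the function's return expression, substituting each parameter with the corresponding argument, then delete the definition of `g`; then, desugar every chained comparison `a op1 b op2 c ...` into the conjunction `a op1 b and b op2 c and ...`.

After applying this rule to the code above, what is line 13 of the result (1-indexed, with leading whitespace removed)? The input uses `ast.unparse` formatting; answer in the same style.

Transformed code:
tokens = h[h] * h[h]
gain = tokens[tokens]
gain = 4 - gain + 21[21]
h = v[v]
h = h - v
for gain in v:
    gain = (7 < h) % (gain >= tokens)
for gain in v:
    if gain != tokens:
        gain = v
        v = 1
    else:
        v = 40
if v == h and h != h:
    tokens -= gain % v
gain = v == 20

v = 40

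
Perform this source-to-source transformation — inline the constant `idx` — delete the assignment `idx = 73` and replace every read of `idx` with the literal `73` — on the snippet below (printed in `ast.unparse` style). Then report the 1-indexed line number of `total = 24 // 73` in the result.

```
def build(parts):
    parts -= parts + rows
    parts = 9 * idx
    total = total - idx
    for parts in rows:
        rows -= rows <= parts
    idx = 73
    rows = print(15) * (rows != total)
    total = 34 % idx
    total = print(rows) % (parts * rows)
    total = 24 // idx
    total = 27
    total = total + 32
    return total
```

10

Transformed code:
def build(parts):
    parts -= parts + rows
    parts = 9 * 73
    total = total - 73
    for parts in rows:
        rows -= rows <= parts
    rows = print(15) * (rows != total)
    total = 34 % 73
    total = print(rows) % (parts * rows)
    total = 24 // 73
    total = 27
    total = total + 32
    return total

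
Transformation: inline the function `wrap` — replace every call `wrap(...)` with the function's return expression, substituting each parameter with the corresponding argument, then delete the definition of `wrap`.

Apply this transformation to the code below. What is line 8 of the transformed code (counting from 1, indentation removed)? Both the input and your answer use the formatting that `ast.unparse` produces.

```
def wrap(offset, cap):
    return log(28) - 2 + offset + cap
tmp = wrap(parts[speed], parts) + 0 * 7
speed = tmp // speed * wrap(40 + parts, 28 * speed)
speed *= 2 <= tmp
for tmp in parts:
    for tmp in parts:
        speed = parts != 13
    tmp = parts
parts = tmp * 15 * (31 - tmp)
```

Transformed code:
tmp = log(28) - 2 + parts[speed] + parts + 0 * 7
speed = tmp // speed * (log(28) - 2 + (40 + parts) + 28 * speed)
speed *= 2 <= tmp
for tmp in parts:
    for tmp in parts:
        speed = parts != 13
    tmp = parts
parts = tmp * 15 * (31 - tmp)

parts = tmp * 15 * (31 - tmp)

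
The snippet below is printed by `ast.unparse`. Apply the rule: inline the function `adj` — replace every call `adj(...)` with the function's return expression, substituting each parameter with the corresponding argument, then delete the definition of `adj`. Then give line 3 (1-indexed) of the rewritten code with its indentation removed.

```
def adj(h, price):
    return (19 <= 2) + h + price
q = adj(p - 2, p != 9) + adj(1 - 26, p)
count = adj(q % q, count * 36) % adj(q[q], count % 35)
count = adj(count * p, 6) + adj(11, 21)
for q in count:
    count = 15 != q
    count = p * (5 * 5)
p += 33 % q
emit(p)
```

Transformed code:
q = (19 <= 2) + (p - 2) + (p != 9) + ((19 <= 2) + (1 - 26) + p)
count = ((19 <= 2) + q % q + count * 36) % ((19 <= 2) + q[q] + count % 35)
count = (19 <= 2) + count * p + 6 + ((19 <= 2) + 11 + 21)
for q in count:
    count = 15 != q
    count = p * (5 * 5)
p += 33 % q
emit(p)

count = (19 <= 2) + count * p + 6 + ((19 <= 2) + 11 + 21)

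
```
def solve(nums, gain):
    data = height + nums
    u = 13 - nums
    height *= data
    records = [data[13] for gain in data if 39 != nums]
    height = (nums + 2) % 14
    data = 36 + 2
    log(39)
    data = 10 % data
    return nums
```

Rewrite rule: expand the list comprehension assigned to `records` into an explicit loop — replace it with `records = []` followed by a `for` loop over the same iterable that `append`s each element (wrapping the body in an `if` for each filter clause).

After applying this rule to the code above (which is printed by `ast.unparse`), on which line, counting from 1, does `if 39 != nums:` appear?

7

Transformed code:
def solve(nums, gain):
    data = height + nums
    u = 13 - nums
    height *= data
    records = []
    for gain in data:
        if 39 != nums:
            records.append(data[13])
    height = (nums + 2) % 14
    data = 36 + 2
    log(39)
    data = 10 % data
    return nums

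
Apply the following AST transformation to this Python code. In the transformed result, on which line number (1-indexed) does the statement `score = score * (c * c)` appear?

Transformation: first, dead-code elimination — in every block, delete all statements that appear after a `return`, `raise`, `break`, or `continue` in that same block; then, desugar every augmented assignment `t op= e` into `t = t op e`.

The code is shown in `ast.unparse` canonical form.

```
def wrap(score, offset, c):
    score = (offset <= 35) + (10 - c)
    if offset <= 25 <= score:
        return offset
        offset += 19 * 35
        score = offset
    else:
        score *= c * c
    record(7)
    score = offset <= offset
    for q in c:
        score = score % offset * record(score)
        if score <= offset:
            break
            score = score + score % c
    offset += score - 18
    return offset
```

6

Transformed code:
def wrap(score, offset, c):
    score = (offset <= 35) + (10 - c)
    if offset <= 25 <= score:
        return offset
    else:
        score = score * (c * c)
    record(7)
    score = offset <= offset
    for q in c:
        score = score % offset * record(score)
        if score <= offset:
            break
    offset = offset + (score - 18)
    return offset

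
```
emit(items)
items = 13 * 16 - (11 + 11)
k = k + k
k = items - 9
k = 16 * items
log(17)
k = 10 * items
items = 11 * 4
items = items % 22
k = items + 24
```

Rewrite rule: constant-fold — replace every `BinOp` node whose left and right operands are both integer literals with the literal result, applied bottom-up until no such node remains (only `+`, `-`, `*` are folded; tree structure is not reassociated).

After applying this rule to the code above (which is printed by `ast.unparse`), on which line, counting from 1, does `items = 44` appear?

Transformed code:
emit(items)
items = 186
k = k + k
k = items - 9
k = 16 * items
log(17)
k = 10 * items
items = 44
items = items % 22
k = items + 24

8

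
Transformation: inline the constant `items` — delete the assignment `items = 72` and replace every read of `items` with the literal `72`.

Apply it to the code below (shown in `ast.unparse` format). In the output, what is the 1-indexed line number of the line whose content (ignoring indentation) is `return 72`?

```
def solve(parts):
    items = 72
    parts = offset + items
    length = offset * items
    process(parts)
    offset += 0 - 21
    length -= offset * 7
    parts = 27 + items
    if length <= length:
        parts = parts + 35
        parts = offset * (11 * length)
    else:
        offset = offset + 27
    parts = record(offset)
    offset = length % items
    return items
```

Transformed code:
def solve(parts):
    parts = offset + 72
    length = offset * 72
    process(parts)
    offset += 0 - 21
    length -= offset * 7
    parts = 27 + 72
    if length <= length:
        parts = parts + 35
        parts = offset * (11 * length)
    else:
        offset = offset + 27
    parts = record(offset)
    offset = length % 72
    return 72

15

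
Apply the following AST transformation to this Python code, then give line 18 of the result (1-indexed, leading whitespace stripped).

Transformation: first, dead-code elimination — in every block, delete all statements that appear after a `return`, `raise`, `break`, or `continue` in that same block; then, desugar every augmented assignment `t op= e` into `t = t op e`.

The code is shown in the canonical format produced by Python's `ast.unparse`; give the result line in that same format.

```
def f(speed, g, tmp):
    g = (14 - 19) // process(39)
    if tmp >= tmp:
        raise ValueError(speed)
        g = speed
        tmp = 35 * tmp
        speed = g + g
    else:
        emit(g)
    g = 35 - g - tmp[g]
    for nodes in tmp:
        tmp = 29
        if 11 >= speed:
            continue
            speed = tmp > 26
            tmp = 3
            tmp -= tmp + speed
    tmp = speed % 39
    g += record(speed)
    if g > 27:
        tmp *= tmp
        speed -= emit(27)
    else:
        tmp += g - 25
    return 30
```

Transformed code:
def f(speed, g, tmp):
    g = (14 - 19) // process(39)
    if tmp >= tmp:
        raise ValueError(speed)
    else:
        emit(g)
    g = 35 - g - tmp[g]
    for nodes in tmp:
        tmp = 29
        if 11 >= speed:
            continue
    tmp = speed % 39
    g = g + record(speed)
    if g > 27:
        tmp = tmp * tmp
        speed = speed - emit(27)
    else:
        tmp = tmp + (g - 25)
    return 30

tmp = tmp + (g - 25)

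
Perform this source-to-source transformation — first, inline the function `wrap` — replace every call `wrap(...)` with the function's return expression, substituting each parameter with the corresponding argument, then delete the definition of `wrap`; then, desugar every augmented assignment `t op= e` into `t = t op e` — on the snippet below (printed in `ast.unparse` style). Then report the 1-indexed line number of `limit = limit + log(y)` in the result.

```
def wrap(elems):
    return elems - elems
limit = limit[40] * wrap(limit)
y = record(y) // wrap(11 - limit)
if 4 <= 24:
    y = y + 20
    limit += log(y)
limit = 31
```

5

Transformed code:
limit = limit[40] * (limit - limit)
y = record(y) // (11 - limit - (11 - limit))
if 4 <= 24:
    y = y + 20
    limit = limit + log(y)
limit = 31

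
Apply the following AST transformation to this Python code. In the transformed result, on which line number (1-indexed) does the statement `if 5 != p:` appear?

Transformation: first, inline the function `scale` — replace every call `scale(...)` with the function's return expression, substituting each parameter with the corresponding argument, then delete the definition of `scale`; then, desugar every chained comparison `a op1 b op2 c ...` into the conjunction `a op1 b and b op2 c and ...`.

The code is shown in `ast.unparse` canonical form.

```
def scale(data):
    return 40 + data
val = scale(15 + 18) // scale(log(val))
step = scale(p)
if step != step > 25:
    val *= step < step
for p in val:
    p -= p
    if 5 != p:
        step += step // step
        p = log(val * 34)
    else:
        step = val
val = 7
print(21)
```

7

Transformed code:
val = (40 + (15 + 18)) // (40 + log(val))
step = 40 + p
if step != step and step > 25:
    val *= step < step
for p in val:
    p -= p
    if 5 != p:
        step += step // step
        p = log(val * 34)
    else:
        step = val
val = 7
print(21)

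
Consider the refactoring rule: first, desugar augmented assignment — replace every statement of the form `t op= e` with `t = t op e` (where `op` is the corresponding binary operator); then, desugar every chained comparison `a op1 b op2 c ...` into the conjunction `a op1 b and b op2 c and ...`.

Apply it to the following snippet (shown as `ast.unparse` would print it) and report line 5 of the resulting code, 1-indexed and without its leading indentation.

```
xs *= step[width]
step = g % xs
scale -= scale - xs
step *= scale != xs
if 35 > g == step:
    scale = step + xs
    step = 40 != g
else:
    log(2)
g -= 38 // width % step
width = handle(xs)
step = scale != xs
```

if 35 > g and g == step:

Transformed code:
xs = xs * step[width]
step = g % xs
scale = scale - (scale - xs)
step = step * (scale != xs)
if 35 > g and g == step:
    scale = step + xs
    step = 40 != g
else:
    log(2)
g = g - 38 // width % step
width = handle(xs)
step = scale != xs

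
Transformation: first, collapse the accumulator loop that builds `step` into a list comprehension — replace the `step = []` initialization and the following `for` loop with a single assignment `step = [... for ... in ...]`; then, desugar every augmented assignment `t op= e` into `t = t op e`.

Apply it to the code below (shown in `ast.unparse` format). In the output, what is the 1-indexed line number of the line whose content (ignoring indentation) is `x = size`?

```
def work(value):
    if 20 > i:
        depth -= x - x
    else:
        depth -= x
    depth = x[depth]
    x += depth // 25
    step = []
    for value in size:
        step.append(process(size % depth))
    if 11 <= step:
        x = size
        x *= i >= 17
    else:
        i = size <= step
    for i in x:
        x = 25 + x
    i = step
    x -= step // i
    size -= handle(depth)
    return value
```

Transformed code:
def work(value):
    if 20 > i:
        depth = depth - (x - x)
    else:
        depth = depth - x
    depth = x[depth]
    x = x + depth // 25
    step = [process(size % depth) for value in size]
    if 11 <= step:
        x = size
        x = x * (i >= 17)
    else:
        i = size <= step
    for i in x:
        x = 25 + x
    i = step
    x = x - step // i
    size = size - handle(depth)
    return value

10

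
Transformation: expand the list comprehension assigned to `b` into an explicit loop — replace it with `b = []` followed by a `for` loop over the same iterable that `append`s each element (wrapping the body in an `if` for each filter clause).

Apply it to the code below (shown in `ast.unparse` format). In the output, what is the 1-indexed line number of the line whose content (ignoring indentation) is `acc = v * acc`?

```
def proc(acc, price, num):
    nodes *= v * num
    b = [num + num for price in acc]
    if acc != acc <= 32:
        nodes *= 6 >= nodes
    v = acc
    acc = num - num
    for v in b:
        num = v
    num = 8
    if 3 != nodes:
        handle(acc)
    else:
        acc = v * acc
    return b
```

16

Transformed code:
def proc(acc, price, num):
    nodes *= v * num
    b = []
    for price in acc:
        b.append(num + num)
    if acc != acc <= 32:
        nodes *= 6 >= nodes
    v = acc
    acc = num - num
    for v in b:
        num = v
    num = 8
    if 3 != nodes:
        handle(acc)
    else:
        acc = v * acc
    return b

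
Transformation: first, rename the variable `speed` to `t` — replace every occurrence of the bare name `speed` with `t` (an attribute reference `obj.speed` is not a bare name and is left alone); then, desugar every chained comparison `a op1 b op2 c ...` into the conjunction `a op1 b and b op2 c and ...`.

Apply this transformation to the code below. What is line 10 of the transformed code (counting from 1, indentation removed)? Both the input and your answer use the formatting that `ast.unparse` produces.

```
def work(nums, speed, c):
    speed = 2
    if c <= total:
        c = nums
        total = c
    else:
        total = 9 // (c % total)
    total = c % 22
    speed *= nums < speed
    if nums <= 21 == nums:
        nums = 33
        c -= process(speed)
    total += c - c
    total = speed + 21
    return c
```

Transformed code:
def work(nums, t, c):
    t = 2
    if c <= total:
        c = nums
        total = c
    else:
        total = 9 // (c % total)
    total = c % 22
    t *= nums < t
    if nums <= 21 and 21 == nums:
        nums = 33
        c -= process(t)
    total += c - c
    total = t + 21
    return c

if nums <= 21 and 21 == nums:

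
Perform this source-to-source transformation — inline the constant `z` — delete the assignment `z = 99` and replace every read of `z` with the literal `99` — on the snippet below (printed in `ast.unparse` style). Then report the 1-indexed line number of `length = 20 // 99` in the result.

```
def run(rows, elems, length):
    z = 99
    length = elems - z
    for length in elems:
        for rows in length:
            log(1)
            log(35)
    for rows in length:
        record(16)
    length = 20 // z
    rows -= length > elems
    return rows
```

Transformed code:
def run(rows, elems, length):
    length = elems - 99
    for length in elems:
        for rows in length:
            log(1)
            log(35)
    for rows in length:
        record(16)
    length = 20 // 99
    rows -= length > elems
    return rows

9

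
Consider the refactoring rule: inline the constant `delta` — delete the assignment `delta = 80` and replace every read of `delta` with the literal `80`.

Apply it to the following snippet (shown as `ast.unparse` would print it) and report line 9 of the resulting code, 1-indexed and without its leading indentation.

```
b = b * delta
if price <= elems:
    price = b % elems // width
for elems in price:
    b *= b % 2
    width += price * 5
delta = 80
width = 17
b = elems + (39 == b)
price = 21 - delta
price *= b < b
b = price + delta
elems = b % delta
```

price = 21 - 80

Transformed code:
b = b * 80
if price <= elems:
    price = b % elems // width
for elems in price:
    b *= b % 2
    width += price * 5
width = 17
b = elems + (39 == b)
price = 21 - 80
price *= b < b
b = price + 80
elems = b % 80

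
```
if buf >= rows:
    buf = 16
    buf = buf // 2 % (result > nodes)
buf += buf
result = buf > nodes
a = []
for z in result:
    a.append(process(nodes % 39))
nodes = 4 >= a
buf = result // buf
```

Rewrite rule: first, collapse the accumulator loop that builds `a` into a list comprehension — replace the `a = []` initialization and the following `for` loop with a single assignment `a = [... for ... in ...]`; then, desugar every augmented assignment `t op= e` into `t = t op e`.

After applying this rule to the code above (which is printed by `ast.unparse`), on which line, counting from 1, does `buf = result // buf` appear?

8

Transformed code:
if buf >= rows:
    buf = 16
    buf = buf // 2 % (result > nodes)
buf = buf + buf
result = buf > nodes
a = [process(nodes % 39) for z in result]
nodes = 4 >= a
buf = result // buf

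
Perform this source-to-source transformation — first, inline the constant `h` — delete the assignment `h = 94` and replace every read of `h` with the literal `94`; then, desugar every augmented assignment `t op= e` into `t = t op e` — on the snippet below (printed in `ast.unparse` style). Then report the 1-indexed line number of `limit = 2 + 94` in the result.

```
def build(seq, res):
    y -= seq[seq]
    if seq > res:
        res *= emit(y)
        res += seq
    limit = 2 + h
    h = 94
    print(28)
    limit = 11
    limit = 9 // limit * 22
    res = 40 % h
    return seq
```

Transformed code:
def build(seq, res):
    y = y - seq[seq]
    if seq > res:
        res = res * emit(y)
        res = res + seq
    limit = 2 + 94
    print(28)
    limit = 11
    limit = 9 // limit * 22
    res = 40 % 94
    return seq

6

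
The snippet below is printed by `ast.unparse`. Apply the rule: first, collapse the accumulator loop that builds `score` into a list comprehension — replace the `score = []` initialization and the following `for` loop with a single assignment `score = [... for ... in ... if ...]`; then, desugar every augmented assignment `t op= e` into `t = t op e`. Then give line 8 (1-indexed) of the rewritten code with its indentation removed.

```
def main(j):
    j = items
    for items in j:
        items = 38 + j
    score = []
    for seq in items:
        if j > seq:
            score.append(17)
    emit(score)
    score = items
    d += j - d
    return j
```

Transformed code:
def main(j):
    j = items
    for items in j:
        items = 38 + j
    score = [17 for seq in items if j > seq]
    emit(score)
    score = items
    d = d + (j - d)
    return j

d = d + (j - d)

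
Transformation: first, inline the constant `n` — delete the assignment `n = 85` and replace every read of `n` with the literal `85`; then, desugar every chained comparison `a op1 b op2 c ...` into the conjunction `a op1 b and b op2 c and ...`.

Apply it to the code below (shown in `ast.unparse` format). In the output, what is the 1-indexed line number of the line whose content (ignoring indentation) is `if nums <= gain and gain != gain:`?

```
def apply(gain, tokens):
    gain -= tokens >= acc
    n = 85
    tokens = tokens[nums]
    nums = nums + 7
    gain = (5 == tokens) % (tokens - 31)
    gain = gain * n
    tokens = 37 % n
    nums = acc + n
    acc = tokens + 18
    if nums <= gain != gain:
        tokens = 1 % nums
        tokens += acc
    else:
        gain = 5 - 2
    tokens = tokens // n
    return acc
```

Transformed code:
def apply(gain, tokens):
    gain -= tokens >= acc
    tokens = tokens[nums]
    nums = nums + 7
    gain = (5 == tokens) % (tokens - 31)
    gain = gain * 85
    tokens = 37 % 85
    nums = acc + 85
    acc = tokens + 18
    if nums <= gain and gain != gain:
        tokens = 1 % nums
        tokens += acc
    else:
        gain = 5 - 2
    tokens = tokens // 85
    return acc

10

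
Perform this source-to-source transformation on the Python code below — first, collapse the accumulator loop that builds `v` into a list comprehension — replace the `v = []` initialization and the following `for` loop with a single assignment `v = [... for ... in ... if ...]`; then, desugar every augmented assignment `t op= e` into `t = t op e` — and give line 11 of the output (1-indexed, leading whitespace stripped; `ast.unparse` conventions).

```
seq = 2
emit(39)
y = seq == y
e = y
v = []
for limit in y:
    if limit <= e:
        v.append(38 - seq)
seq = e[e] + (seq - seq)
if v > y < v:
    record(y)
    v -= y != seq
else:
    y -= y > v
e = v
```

y = y - (y > v)

Transformed code:
seq = 2
emit(39)
y = seq == y
e = y
v = [38 - seq for limit in y if limit <= e]
seq = e[e] + (seq - seq)
if v > y < v:
    record(y)
    v = v - (y != seq)
else:
    y = y - (y > v)
e = v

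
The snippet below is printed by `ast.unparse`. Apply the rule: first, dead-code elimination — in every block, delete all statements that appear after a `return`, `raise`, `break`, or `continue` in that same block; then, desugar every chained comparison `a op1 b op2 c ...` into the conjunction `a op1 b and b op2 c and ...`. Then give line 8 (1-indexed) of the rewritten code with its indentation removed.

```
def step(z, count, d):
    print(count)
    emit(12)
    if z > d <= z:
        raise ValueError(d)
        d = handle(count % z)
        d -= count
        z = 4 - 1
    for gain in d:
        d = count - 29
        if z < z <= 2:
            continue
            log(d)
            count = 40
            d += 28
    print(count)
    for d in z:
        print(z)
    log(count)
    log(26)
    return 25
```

if z < z and z <= 2:

Transformed code:
def step(z, count, d):
    print(count)
    emit(12)
    if z > d and d <= z:
        raise ValueError(d)
    for gain in d:
        d = count - 29
        if z < z and z <= 2:
            continue
    print(count)
    for d in z:
        print(z)
    log(count)
    log(26)
    return 25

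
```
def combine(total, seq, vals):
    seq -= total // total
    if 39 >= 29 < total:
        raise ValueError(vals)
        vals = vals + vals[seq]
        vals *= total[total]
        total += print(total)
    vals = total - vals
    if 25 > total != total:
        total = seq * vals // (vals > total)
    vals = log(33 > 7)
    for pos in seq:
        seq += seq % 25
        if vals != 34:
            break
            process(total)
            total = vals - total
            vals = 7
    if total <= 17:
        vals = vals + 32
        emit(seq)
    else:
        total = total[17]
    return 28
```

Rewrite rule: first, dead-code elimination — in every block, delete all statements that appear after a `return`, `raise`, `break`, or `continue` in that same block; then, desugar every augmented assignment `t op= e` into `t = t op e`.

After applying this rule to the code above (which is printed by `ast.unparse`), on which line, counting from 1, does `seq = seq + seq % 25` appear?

10

Transformed code:
def combine(total, seq, vals):
    seq = seq - total // total
    if 39 >= 29 < total:
        raise ValueError(vals)
    vals = total - vals
    if 25 > total != total:
        total = seq * vals // (vals > total)
    vals = log(33 > 7)
    for pos in seq:
        seq = seq + seq % 25
        if vals != 34:
            break
    if total <= 17:
        vals = vals + 32
        emit(seq)
    else:
        total = total[17]
    return 28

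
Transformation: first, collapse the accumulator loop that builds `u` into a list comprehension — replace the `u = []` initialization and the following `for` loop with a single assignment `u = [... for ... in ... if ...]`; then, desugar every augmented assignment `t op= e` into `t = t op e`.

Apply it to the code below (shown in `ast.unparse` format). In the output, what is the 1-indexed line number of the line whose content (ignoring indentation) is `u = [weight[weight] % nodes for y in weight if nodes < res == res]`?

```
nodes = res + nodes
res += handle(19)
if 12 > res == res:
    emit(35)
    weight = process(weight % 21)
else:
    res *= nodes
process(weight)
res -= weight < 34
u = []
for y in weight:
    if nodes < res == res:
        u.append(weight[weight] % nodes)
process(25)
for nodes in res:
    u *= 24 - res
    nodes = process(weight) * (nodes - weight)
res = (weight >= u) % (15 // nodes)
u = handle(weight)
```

Transformed code:
nodes = res + nodes
res = res + handle(19)
if 12 > res == res:
    emit(35)
    weight = process(weight % 21)
else:
    res = res * nodes
process(weight)
res = res - (weight < 34)
u = [weight[weight] % nodes for y in weight if nodes < res == res]
process(25)
for nodes in res:
    u = u * (24 - res)
    nodes = process(weight) * (nodes - weight)
res = (weight >= u) % (15 // nodes)
u = handle(weight)

10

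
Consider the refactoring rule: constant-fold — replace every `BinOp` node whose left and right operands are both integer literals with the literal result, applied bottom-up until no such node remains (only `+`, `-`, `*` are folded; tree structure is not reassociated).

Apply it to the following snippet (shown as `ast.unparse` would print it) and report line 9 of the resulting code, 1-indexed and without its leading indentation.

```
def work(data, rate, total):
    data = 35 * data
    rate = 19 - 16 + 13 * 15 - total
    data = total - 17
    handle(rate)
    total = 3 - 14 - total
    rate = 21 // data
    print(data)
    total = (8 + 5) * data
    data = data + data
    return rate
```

Transformed code:
def work(data, rate, total):
    data = 35 * data
    rate = 198 - total
    data = total - 17
    handle(rate)
    total = -11 - total
    rate = 21 // data
    print(data)
    total = 13 * data
    data = data + data
    return rate

total = 13 * data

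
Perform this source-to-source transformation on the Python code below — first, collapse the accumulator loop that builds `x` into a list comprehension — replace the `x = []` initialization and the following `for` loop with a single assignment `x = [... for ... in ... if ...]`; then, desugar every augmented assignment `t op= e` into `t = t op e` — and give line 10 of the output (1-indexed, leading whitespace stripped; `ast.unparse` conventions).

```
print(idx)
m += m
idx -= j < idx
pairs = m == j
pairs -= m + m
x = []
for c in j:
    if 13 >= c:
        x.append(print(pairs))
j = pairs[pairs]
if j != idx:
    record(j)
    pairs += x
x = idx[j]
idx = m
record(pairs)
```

Transformed code:
print(idx)
m = m + m
idx = idx - (j < idx)
pairs = m == j
pairs = pairs - (m + m)
x = [print(pairs) for c in j if 13 >= c]
j = pairs[pairs]
if j != idx:
    record(j)
    pairs = pairs + x
x = idx[j]
idx = m
record(pairs)

pairs = pairs + x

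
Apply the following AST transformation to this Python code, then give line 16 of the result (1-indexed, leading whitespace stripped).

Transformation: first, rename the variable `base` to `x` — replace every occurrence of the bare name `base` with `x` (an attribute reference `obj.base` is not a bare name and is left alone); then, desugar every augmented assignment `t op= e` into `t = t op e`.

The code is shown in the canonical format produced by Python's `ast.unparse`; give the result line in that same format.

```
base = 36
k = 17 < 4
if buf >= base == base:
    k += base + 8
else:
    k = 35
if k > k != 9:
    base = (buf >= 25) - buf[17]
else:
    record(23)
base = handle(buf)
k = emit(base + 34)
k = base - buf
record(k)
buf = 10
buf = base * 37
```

buf = x * 37

Transformed code:
x = 36
k = 17 < 4
if buf >= x == x:
    k = k + (x + 8)
else:
    k = 35
if k > k != 9:
    x = (buf >= 25) - buf[17]
else:
    record(23)
x = handle(buf)
k = emit(x + 34)
k = x - buf
record(k)
buf = 10
buf = x * 37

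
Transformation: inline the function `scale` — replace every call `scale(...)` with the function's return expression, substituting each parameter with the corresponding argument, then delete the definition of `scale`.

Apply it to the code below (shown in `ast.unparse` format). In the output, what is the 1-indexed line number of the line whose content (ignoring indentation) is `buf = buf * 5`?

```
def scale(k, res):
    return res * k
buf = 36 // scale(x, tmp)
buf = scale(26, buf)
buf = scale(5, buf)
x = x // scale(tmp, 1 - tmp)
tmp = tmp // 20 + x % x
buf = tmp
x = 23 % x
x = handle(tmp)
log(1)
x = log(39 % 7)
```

Transformed code:
buf = 36 // (tmp * x)
buf = buf * 26
buf = buf * 5
x = x // ((1 - tmp) * tmp)
tmp = tmp // 20 + x % x
buf = tmp
x = 23 % x
x = handle(tmp)
log(1)
x = log(39 % 7)

3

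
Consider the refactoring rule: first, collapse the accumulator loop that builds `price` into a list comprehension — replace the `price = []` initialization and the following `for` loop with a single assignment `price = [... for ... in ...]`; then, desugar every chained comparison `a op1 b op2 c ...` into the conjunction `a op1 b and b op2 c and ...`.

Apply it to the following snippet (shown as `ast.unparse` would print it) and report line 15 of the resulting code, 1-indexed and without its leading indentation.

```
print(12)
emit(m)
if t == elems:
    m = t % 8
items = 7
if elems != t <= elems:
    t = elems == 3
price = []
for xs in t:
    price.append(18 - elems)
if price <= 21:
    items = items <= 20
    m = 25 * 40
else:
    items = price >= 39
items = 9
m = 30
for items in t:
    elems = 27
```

m = 30

Transformed code:
print(12)
emit(m)
if t == elems:
    m = t % 8
items = 7
if elems != t and t <= elems:
    t = elems == 3
price = [18 - elems for xs in t]
if price <= 21:
    items = items <= 20
    m = 25 * 40
else:
    items = price >= 39
items = 9
m = 30
for items in t:
    elems = 27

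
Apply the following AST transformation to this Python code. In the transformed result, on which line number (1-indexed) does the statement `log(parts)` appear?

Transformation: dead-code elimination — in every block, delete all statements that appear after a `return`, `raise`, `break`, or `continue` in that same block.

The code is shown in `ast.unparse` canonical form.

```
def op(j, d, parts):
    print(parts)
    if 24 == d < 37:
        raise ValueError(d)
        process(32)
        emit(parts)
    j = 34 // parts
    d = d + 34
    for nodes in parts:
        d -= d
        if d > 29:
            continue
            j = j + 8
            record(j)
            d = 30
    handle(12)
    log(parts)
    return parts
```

12

Transformed code:
def op(j, d, parts):
    print(parts)
    if 24 == d < 37:
        raise ValueError(d)
    j = 34 // parts
    d = d + 34
    for nodes in parts:
        d -= d
        if d > 29:
            continue
    handle(12)
    log(parts)
    return parts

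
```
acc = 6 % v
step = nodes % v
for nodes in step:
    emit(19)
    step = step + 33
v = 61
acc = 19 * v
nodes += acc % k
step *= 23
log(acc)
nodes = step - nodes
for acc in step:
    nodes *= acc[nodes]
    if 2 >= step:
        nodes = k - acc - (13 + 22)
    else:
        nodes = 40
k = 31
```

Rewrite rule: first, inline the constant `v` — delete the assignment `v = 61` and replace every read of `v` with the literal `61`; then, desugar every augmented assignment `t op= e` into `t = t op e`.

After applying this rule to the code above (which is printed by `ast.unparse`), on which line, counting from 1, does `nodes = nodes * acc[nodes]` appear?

12

Transformed code:
acc = 6 % 61
step = nodes % 61
for nodes in step:
    emit(19)
    step = step + 33
acc = 19 * 61
nodes = nodes + acc % k
step = step * 23
log(acc)
nodes = step - nodes
for acc in step:
    nodes = nodes * acc[nodes]
    if 2 >= step:
        nodes = k - acc - (13 + 22)
    else:
        nodes = 40
k = 31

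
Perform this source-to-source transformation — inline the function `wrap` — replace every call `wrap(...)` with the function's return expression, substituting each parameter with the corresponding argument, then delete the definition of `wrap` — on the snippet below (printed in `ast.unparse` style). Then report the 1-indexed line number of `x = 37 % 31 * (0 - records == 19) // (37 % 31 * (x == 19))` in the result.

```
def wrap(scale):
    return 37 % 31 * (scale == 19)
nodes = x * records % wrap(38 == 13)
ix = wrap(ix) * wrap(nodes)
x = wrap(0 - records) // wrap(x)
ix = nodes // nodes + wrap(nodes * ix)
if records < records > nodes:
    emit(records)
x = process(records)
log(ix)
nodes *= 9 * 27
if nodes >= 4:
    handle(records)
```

3

Transformed code:
nodes = x * records % (37 % 31 * ((38 == 13) == 19))
ix = 37 % 31 * (ix == 19) * (37 % 31 * (nodes == 19))
x = 37 % 31 * (0 - records == 19) // (37 % 31 * (x == 19))
ix = nodes // nodes + 37 % 31 * (nodes * ix == 19)
if records < records > nodes:
    emit(records)
x = process(records)
log(ix)
nodes *= 9 * 27
if nodes >= 4:
    handle(records)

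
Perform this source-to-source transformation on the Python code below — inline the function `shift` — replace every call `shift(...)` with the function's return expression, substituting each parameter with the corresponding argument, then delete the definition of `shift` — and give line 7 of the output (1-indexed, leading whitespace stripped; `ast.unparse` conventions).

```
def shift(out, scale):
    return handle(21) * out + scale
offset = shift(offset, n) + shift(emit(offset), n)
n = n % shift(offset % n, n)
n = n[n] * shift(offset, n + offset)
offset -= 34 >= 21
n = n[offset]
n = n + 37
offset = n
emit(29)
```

offset = n

Transformed code:
offset = handle(21) * offset + n + (handle(21) * emit(offset) + n)
n = n % (handle(21) * (offset % n) + n)
n = n[n] * (handle(21) * offset + (n + offset))
offset -= 34 >= 21
n = n[offset]
n = n + 37
offset = n
emit(29)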